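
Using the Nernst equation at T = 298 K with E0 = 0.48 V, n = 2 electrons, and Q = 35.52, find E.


E = E0 - (RT/nF) * ln(Q)
E = 0.48 - (8.314 * 298 / (2 * 96485)) * ln(35.52)
E = 0.4342 V

0.4342 V


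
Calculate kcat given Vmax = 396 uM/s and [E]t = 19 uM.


kcat = Vmax / [E]t
kcat = 396 / 19
kcat = 20.8421 s^-1

20.8421 s^-1


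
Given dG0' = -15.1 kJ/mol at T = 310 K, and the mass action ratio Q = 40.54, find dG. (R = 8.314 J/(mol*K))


dG = dG0' + RT * ln(Q) / 1000
dG = -15.1 + 8.314 * 310 * ln(40.54) / 1000
dG = -5.5579 kJ/mol

-5.5579 kJ/mol


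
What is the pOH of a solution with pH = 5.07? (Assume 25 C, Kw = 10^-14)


pOH = 14 - pH
pOH = 14 - 5.07
pOH = 8.93

8.93


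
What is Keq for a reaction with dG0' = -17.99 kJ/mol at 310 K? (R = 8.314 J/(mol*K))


Keq = exp(-dG0 * 1000 / (R * T))
Keq = exp(-(-17.99) * 1000 / (8.314 * 310))
Keq = 1074.9879

1074.9879


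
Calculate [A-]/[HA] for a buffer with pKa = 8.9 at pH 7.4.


[A-]/[HA] = 10^(pH - pKa)
= 10^(7.4 - 8.9)
= 0.0316

0.0316


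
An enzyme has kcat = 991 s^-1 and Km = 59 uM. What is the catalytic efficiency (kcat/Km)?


Catalytic efficiency = kcat / Km
= 991 / 59
= 16.7966 uM^-1*s^-1

16.7966 uM^-1*s^-1


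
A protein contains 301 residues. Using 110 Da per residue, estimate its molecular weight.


MW = n_residues * 110 Da
MW = 301 * 110
MW = 33110 Da

33110 Da


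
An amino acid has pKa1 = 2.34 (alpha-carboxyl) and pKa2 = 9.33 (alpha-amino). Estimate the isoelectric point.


pI = (pKa1 + pKa2) / 2
pI = (2.34 + 9.33) / 2
pI = 5.835

5.835


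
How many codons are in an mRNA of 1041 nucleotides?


codons = nucleotides / 3
codons = 1041 / 3 = 347

347


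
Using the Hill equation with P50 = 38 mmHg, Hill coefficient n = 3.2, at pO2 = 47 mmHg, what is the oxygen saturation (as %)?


Y = pO2^n / (P50^n + pO2^n)
Y = 47^3.2 / (38^3.2 + 47^3.2)
Y = 66.38%

66.38%


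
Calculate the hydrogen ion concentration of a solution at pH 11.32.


[H+] = 10^(-pH)
[H+] = 10^(-11.32)
[H+] = 4.786e-12 M

4.786e-12 M


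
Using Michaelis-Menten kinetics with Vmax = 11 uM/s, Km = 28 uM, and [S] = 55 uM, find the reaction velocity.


v = Vmax * [S] / (Km + [S])
v = 11 * 55 / (28 + 55)
v = 7.2892 uM/s

7.2892 uM/s


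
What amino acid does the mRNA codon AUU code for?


Standard genetic code lookup.
Codon AUU -> Ile

Ile


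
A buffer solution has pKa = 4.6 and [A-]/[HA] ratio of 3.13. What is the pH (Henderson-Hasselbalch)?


pH = pKa + log10([A-]/[HA])
pH = 4.6 + log10(3.13)
pH = 5.0955

5.0955


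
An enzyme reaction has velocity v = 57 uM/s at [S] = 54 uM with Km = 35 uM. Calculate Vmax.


Vmax = v * (Km + [S]) / [S]
Vmax = 57 * (35 + 54) / 54
Vmax = 93.9444 uM/s

93.9444 uM/s


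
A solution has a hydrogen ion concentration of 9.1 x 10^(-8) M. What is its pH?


pH = -log10([H+])
pH = -log10(9.1 x 10^(-8))
pH = 7.041

7.041


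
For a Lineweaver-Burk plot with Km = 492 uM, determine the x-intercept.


x-intercept = -1/Km
= -1/492
= -0.002 1/uM

-0.002 1/uM


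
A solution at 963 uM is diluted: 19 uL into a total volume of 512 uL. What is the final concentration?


C2 = C1 * V1 / V2
C2 = 963 * 19 / 512
C2 = 35.7363 uM

35.7363 uM


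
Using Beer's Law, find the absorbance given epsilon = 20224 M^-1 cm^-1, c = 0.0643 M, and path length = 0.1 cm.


A = epsilon * c * l
A = 20224 * 0.0643 * 0.1
A = 130.0403

130.0403


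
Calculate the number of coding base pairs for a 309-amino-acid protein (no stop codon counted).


Each amino acid = 1 codon = 3 bp
bp = 309 * 3 = 927 bp

927 bp


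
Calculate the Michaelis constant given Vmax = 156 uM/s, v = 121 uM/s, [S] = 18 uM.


Km = [S] * (Vmax - v) / v
Km = 18 * (156 - 121) / 121
Km = 5.2066 uM

5.2066 uM


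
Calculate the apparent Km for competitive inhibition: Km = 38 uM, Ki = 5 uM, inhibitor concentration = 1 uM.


Km_app = Km * (1 + [I]/Ki)
Km_app = 38 * (1 + 1/5)
Km_app = 45.6 uM

45.6 uM


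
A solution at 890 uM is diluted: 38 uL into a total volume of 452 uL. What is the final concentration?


C2 = C1 * V1 / V2
C2 = 890 * 38 / 452
C2 = 74.823 uM

74.823 uM


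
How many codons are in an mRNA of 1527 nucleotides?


codons = nucleotides / 3
codons = 1527 / 3 = 509

509


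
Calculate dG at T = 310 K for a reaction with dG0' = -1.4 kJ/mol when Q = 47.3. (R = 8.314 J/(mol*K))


dG = dG0' + RT * ln(Q) / 1000
dG = -1.4 + 8.314 * 310 * ln(47.3) / 1000
dG = 8.5395 kJ/mol

8.5395 kJ/mol


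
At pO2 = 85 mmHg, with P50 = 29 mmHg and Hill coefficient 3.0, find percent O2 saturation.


Y = pO2^n / (P50^n + pO2^n)
Y = 85^3.0 / (29^3.0 + 85^3.0)
Y = 96.18%

96.18%


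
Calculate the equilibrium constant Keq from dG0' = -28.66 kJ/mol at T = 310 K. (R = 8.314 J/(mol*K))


Keq = exp(-dG0 * 1000 / (R * T))
Keq = exp(-(-28.66) * 1000 / (8.314 * 310))
Keq = 67507.3615

67507.3615


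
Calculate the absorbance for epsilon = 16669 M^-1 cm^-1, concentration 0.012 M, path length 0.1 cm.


A = epsilon * c * l
A = 16669 * 0.012 * 0.1
A = 20.0028

20.0028


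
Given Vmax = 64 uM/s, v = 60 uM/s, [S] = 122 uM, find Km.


Km = [S] * (Vmax - v) / v
Km = 122 * (64 - 60) / 60
Km = 8.1333 uM

8.1333 uM


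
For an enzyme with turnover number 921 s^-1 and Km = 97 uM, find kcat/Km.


Catalytic efficiency = kcat / Km
= 921 / 97
= 9.4948 uM^-1*s^-1

9.4948 uM^-1*s^-1


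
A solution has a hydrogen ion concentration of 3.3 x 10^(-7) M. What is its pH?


pH = -log10([H+])
pH = -log10(3.3 x 10^(-7))
pH = 6.4815

6.4815


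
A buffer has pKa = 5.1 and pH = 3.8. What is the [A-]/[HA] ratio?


[A-]/[HA] = 10^(pH - pKa)
= 10^(3.8 - 5.1)
= 0.0501

0.0501


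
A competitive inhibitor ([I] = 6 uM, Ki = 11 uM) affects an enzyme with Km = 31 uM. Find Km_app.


Km_app = Km * (1 + [I]/Ki)
Km_app = 31 * (1 + 6/11)
Km_app = 47.9091 uM

47.9091 uM


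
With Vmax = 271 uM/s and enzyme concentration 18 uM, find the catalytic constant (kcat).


kcat = Vmax / [E]t
kcat = 271 / 18
kcat = 15.0556 s^-1

15.0556 s^-1


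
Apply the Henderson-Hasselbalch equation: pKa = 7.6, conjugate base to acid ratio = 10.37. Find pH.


pH = pKa + log10([A-]/[HA])
pH = 7.6 + log10(10.37)
pH = 8.6158

8.6158


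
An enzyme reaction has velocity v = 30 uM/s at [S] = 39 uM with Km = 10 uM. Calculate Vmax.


Vmax = v * (Km + [S]) / [S]
Vmax = 30 * (10 + 39) / 39
Vmax = 37.6923 uM/s

37.6923 uM/s


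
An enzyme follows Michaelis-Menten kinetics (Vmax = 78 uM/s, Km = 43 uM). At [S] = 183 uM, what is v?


v = Vmax * [S] / (Km + [S])
v = 78 * 183 / (43 + 183)
v = 63.1593 uM/s

63.1593 uM/s


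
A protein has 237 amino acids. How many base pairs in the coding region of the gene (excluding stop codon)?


Each amino acid = 1 codon = 3 bp
bp = 237 * 3 = 711 bp

711 bp


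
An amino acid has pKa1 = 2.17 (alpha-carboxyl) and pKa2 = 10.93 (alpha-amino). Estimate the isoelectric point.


pI = (pKa1 + pKa2) / 2
pI = (2.17 + 10.93) / 2
pI = 6.55

6.55


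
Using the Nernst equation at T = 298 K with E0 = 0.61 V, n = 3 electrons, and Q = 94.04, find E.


E = E0 - (RT/nF) * ln(Q)
E = 0.61 - (8.314 * 298 / (3 * 96485)) * ln(94.04)
E = 0.5711 V

0.5711 V


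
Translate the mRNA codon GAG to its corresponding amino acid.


Standard genetic code lookup.
Codon GAG -> Glu

Glu


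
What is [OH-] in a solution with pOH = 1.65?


[OH-] = 10^(-pOH)
[OH-] = 10^(-1.65)
[OH-] = 0.0224 M

0.0224 M


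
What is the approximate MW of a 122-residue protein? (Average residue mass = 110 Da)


MW = n_residues * 110 Da
MW = 122 * 110
MW = 13420 Da

13420 Da


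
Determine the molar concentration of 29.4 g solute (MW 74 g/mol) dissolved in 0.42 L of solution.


C = (mass / MW) / volume
C = (29.4 / 74) / 0.42
C = 0.9459 M

0.9459 M


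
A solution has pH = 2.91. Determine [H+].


[H+] = 10^(-pH)
[H+] = 10^(-2.91)
[H+] = 0.0012 M

0.0012 M


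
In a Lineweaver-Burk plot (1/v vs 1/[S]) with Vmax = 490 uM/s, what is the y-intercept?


y-intercept = 1/Vmax
= 1/490
= 0.002 s/uM

0.002 s/uM


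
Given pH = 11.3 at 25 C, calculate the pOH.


pOH = 14 - pH
pOH = 14 - 11.3
pOH = 2.7

2.7


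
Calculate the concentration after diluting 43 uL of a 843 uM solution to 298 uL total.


C2 = C1 * V1 / V2
C2 = 843 * 43 / 298
C2 = 121.6409 uM

121.6409 uM


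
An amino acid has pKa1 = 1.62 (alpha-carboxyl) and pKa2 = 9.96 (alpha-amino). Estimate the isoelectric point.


pI = (pKa1 + pKa2) / 2
pI = (1.62 + 9.96) / 2
pI = 5.79

5.79


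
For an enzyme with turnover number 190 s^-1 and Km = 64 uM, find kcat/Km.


Catalytic efficiency = kcat / Km
= 190 / 64
= 2.9688 uM^-1*s^-1

2.9688 uM^-1*s^-1


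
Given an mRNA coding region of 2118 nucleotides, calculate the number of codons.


codons = nucleotides / 3
codons = 2118 / 3 = 706

706


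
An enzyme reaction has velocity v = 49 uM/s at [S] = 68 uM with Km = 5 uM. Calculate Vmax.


Vmax = v * (Km + [S]) / [S]
Vmax = 49 * (5 + 68) / 68
Vmax = 52.6029 uM/s

52.6029 uM/s


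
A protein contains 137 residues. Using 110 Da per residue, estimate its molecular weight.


MW = n_residues * 110 Da
MW = 137 * 110
MW = 15070 Da

15070 Da


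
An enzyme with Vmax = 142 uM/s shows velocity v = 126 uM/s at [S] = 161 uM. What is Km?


Km = [S] * (Vmax - v) / v
Km = 161 * (142 - 126) / 126
Km = 20.4444 uM

20.4444 uM


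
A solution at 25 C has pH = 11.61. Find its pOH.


pOH = 14 - pH
pOH = 14 - 11.61
pOH = 2.39

2.39


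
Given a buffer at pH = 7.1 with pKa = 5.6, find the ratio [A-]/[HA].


[A-]/[HA] = 10^(pH - pKa)
= 10^(7.1 - 5.6)
= 31.6228

31.6228


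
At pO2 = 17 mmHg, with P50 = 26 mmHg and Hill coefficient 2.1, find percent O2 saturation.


Y = pO2^n / (P50^n + pO2^n)
Y = 17^2.1 / (26^2.1 + 17^2.1)
Y = 29.06%

29.06%


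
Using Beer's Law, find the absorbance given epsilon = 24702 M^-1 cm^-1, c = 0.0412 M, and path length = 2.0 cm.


A = epsilon * c * l
A = 24702 * 0.0412 * 2.0
A = 2035.4448

2035.4448


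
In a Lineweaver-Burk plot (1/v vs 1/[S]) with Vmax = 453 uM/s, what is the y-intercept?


y-intercept = 1/Vmax
= 1/453
= 0.0022 s/uM

0.0022 s/uM


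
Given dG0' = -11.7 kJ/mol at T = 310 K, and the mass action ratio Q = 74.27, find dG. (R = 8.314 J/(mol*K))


dG = dG0' + RT * ln(Q) / 1000
dG = -11.7 + 8.314 * 310 * ln(74.27) / 1000
dG = -0.5976 kJ/mol

-0.5976 kJ/mol


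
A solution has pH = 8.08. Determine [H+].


[H+] = 10^(-pH)
[H+] = 10^(-8.08)
[H+] = 8.318e-09 M

8.318e-09 M


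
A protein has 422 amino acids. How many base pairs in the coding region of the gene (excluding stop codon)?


Each amino acid = 1 codon = 3 bp
bp = 422 * 3 = 1266 bp

1266 bp


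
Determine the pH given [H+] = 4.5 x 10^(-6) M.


pH = -log10([H+])
pH = -log10(4.5 x 10^(-6))
pH = 5.3468

5.3468


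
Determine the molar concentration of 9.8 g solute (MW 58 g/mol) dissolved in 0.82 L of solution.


C = (mass / MW) / volume
C = (9.8 / 58) / 0.82
C = 0.2061 M

0.2061 M


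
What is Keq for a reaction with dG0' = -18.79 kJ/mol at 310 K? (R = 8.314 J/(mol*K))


Keq = exp(-dG0 * 1000 / (R * T))
Keq = exp(-(-18.79) * 1000 / (8.314 * 310))
Keq = 1466.2483

1466.2483


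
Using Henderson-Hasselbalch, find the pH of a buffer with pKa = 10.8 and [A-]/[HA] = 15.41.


pH = pKa + log10([A-]/[HA])
pH = 10.8 + log10(15.41)
pH = 11.9878

11.9878


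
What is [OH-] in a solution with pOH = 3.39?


[OH-] = 10^(-pOH)
[OH-] = 10^(-3.39)
[OH-] = 4.074e-04 M

4.074e-04 M


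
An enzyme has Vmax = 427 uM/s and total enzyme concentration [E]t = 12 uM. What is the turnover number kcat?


kcat = Vmax / [E]t
kcat = 427 / 12
kcat = 35.5833 s^-1

35.5833 s^-1


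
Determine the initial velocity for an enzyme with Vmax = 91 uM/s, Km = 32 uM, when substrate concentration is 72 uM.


v = Vmax * [S] / (Km + [S])
v = 91 * 72 / (32 + 72)
v = 63.0 uM/s

63.0 uM/s


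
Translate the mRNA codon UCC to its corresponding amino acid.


Standard genetic code lookup.
Codon UCC -> Ser

Ser


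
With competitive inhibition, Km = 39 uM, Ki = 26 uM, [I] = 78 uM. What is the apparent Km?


Km_app = Km * (1 + [I]/Ki)
Km_app = 39 * (1 + 78/26)
Km_app = 156.0 uM

156.0 uM


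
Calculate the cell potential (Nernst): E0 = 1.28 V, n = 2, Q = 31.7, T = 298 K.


E = E0 - (RT/nF) * ln(Q)
E = 1.28 - (8.314 * 298 / (2 * 96485)) * ln(31.7)
E = 1.2356 V

1.2356 V


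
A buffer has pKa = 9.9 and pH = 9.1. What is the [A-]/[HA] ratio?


[A-]/[HA] = 10^(pH - pKa)
= 10^(9.1 - 9.9)
= 0.1585

0.1585


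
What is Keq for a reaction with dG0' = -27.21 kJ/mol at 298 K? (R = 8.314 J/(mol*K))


Keq = exp(-dG0 * 1000 / (R * T))
Keq = exp(-(-27.21) * 1000 / (8.314 * 298))
Keq = 58837.0149

58837.0149


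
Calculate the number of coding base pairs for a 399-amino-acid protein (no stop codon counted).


Each amino acid = 1 codon = 3 bp
bp = 399 * 3 = 1197 bp

1197 bp


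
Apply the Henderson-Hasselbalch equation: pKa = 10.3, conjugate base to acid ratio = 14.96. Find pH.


pH = pKa + log10([A-]/[HA])
pH = 10.3 + log10(14.96)
pH = 11.4749

11.4749


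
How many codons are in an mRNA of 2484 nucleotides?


codons = nucleotides / 3
codons = 2484 / 3 = 828

828


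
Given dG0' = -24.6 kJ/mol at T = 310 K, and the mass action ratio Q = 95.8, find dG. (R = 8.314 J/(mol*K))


dG = dG0' + RT * ln(Q) / 1000
dG = -24.6 + 8.314 * 310 * ln(95.8) / 1000
dG = -12.8415 kJ/mol

-12.8415 kJ/mol


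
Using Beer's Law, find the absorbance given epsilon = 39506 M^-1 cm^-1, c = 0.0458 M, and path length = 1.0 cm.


A = epsilon * c * l
A = 39506 * 0.0458 * 1.0
A = 1809.3748

1809.3748


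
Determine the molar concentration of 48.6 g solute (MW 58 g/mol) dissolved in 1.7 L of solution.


C = (mass / MW) / volume
C = (48.6 / 58) / 1.7
C = 0.4929 M

0.4929 M


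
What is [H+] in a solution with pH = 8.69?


[H+] = 10^(-pH)
[H+] = 10^(-8.69)
[H+] = 2.042e-09 M

2.042e-09 M


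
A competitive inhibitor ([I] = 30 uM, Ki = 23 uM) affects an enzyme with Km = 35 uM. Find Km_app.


Km_app = Km * (1 + [I]/Ki)
Km_app = 35 * (1 + 30/23)
Km_app = 80.6522 uM

80.6522 uM


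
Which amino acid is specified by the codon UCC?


Standard genetic code lookup.
Codon UCC -> Ser

Ser


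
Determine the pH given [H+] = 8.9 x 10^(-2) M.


pH = -log10([H+])
pH = -log10(8.9 x 10^(-2))
pH = 1.0506

1.0506


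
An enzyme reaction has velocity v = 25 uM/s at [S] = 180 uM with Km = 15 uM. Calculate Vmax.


Vmax = v * (Km + [S]) / [S]
Vmax = 25 * (15 + 180) / 180
Vmax = 27.0833 uM/s

27.0833 uM/s


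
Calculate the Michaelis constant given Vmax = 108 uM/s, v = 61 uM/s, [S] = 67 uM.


Km = [S] * (Vmax - v) / v
Km = 67 * (108 - 61) / 61
Km = 51.623 uM

51.623 uM


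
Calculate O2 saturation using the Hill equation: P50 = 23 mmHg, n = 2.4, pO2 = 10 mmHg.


Y = pO2^n / (P50^n + pO2^n)
Y = 10^2.4 / (23^2.4 + 10^2.4)
Y = 11.93%

11.93%


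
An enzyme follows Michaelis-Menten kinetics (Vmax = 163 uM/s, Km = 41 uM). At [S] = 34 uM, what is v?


v = Vmax * [S] / (Km + [S])
v = 163 * 34 / (41 + 34)
v = 73.8933 uM/s

73.8933 uM/s


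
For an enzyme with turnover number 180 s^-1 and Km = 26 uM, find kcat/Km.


Catalytic efficiency = kcat / Km
= 180 / 26
= 6.9231 uM^-1*s^-1

6.9231 uM^-1*s^-1


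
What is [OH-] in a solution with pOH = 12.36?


[OH-] = 10^(-pOH)
[OH-] = 10^(-12.36)
[OH-] = 4.365e-13 M

4.365e-13 M


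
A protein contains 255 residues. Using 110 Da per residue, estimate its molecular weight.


MW = n_residues * 110 Da
MW = 255 * 110
MW = 28050 Da

28050 Da


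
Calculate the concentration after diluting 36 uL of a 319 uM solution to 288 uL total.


C2 = C1 * V1 / V2
C2 = 319 * 36 / 288
C2 = 39.875 uM

39.875 uM


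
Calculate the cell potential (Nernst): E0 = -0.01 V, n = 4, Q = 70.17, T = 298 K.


E = E0 - (RT/nF) * ln(Q)
E = -0.01 - (8.314 * 298 / (4 * 96485)) * ln(70.17)
E = -0.0373 V

-0.0373 V


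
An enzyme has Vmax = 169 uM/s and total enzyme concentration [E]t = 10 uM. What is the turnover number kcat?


kcat = Vmax / [E]t
kcat = 169 / 10
kcat = 16.9 s^-1

16.9 s^-1


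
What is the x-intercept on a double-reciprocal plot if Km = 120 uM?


x-intercept = -1/Km
= -1/120
= -0.0083 1/uM

-0.0083 1/uM


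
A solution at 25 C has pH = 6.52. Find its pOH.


pOH = 14 - pH
pOH = 14 - 6.52
pOH = 7.48

7.48


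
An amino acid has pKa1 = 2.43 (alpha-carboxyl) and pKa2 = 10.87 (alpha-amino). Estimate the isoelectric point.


pI = (pKa1 + pKa2) / 2
pI = (2.43 + 10.87) / 2
pI = 6.65

6.65


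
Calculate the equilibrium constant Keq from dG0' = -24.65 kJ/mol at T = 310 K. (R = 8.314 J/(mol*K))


Keq = exp(-dG0 * 1000 / (R * T))
Keq = exp(-(-24.65) * 1000 / (8.314 * 310))
Keq = 14244.473

14244.473


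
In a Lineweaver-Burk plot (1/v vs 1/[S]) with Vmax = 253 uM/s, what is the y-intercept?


y-intercept = 1/Vmax
= 1/253
= 0.004 s/uM

0.004 s/uM


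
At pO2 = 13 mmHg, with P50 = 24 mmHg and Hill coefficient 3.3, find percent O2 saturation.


Y = pO2^n / (P50^n + pO2^n)
Y = 13^3.3 / (24^3.3 + 13^3.3)
Y = 11.68%

11.68%


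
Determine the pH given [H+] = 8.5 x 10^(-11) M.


pH = -log10([H+])
pH = -log10(8.5 x 10^(-11))
pH = 10.0706

10.0706


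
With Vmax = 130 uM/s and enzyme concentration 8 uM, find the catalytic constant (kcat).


kcat = Vmax / [E]t
kcat = 130 / 8
kcat = 16.25 s^-1

16.25 s^-1


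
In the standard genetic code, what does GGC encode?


Standard genetic code lookup.
Codon GGC -> Gly

Gly


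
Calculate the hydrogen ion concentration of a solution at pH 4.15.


[H+] = 10^(-pH)
[H+] = 10^(-4.15)
[H+] = 7.079e-05 M

7.079e-05 M


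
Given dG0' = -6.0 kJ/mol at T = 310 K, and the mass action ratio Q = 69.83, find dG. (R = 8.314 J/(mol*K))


dG = dG0' + RT * ln(Q) / 1000
dG = -6.0 + 8.314 * 310 * ln(69.83) / 1000
dG = 4.9435 kJ/mol

4.9435 kJ/mol


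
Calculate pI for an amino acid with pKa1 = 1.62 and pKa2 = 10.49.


pI = (pKa1 + pKa2) / 2
pI = (1.62 + 10.49) / 2
pI = 6.055

6.055


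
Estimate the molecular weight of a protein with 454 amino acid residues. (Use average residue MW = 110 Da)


MW = n_residues * 110 Da
MW = 454 * 110
MW = 49940 Da

49940 Da


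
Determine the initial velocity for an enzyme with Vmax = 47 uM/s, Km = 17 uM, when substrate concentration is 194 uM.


v = Vmax * [S] / (Km + [S])
v = 47 * 194 / (17 + 194)
v = 43.2133 uM/s

43.2133 uM/s


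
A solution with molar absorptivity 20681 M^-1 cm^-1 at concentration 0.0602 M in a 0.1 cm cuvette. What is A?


A = epsilon * c * l
A = 20681 * 0.0602 * 0.1
A = 124.4996

124.4996


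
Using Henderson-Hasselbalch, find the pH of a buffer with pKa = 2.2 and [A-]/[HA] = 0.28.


pH = pKa + log10([A-]/[HA])
pH = 2.2 + log10(0.28)
pH = 1.6472

1.6472


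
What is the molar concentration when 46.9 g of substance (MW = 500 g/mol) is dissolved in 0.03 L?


C = (mass / MW) / volume
C = (46.9 / 500) / 0.03
C = 3.1267 M

3.1267 M


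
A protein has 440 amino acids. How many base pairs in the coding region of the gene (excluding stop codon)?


Each amino acid = 1 codon = 3 bp
bp = 440 * 3 = 1320 bp

1320 bp


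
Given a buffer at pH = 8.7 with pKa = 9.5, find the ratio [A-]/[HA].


[A-]/[HA] = 10^(pH - pKa)
= 10^(8.7 - 9.5)
= 0.1585

0.1585


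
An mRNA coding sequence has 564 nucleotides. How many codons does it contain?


codons = nucleotides / 3
codons = 564 / 3 = 188

188


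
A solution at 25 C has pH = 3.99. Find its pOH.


pOH = 14 - pH
pOH = 14 - 3.99
pOH = 10.01

10.01


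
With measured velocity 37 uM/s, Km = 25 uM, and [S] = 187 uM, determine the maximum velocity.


Vmax = v * (Km + [S]) / [S]
Vmax = 37 * (25 + 187) / 187
Vmax = 41.9465 uM/s

41.9465 uM/s


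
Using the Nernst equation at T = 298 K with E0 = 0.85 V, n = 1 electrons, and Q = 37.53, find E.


E = E0 - (RT/nF) * ln(Q)
E = 0.85 - (8.314 * 298 / (1 * 96485)) * ln(37.53)
E = 0.7569 V

0.7569 V


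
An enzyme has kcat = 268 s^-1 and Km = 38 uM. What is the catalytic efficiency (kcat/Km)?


Catalytic efficiency = kcat / Km
= 268 / 38
= 7.0526 uM^-1*s^-1

7.0526 uM^-1*s^-1


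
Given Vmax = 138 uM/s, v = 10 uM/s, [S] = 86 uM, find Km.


Km = [S] * (Vmax - v) / v
Km = 86 * (138 - 10) / 10
Km = 1100.8 uM

1100.8 uM


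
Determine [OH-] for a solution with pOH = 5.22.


[OH-] = 10^(-pOH)
[OH-] = 10^(-5.22)
[OH-] = 6.026e-06 M

6.026e-06 M


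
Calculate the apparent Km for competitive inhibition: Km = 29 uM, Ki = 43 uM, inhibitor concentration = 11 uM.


Km_app = Km * (1 + [I]/Ki)
Km_app = 29 * (1 + 11/43)
Km_app = 36.4186 uM

36.4186 uM


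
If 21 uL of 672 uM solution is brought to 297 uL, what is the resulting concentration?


C2 = C1 * V1 / V2
C2 = 672 * 21 / 297
C2 = 47.5152 uM

47.5152 uM


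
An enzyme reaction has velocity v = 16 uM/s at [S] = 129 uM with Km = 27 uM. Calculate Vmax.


Vmax = v * (Km + [S]) / [S]
Vmax = 16 * (27 + 129) / 129
Vmax = 19.3488 uM/s

19.3488 uM/s


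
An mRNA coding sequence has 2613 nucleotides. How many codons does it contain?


codons = nucleotides / 3
codons = 2613 / 3 = 871

871


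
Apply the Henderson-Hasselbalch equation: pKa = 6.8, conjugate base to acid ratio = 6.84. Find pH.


pH = pKa + log10([A-]/[HA])
pH = 6.8 + log10(6.84)
pH = 7.6351

7.6351


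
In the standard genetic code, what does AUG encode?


Standard genetic code lookup.
Codon AUG -> Met (start)

Met (start)


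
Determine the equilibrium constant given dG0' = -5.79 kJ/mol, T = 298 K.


Keq = exp(-dG0 * 1000 / (R * T))
Keq = exp(-(-5.79) * 1000 / (8.314 * 298))
Keq = 10.3498

10.3498


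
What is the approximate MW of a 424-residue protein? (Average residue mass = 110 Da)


MW = n_residues * 110 Da
MW = 424 * 110
MW = 46640 Da

46640 Da


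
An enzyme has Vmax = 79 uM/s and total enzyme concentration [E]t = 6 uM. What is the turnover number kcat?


kcat = Vmax / [E]t
kcat = 79 / 6
kcat = 13.1667 s^-1

13.1667 s^-1


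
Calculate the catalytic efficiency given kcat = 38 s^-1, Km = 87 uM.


Catalytic efficiency = kcat / Km
= 38 / 87
= 0.4368 uM^-1*s^-1

0.4368 uM^-1*s^-1


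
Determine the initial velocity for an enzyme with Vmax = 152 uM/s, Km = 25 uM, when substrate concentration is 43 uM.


v = Vmax * [S] / (Km + [S])
v = 152 * 43 / (25 + 43)
v = 96.1176 uM/s

96.1176 uM/s


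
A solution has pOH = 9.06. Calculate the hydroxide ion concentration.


[OH-] = 10^(-pOH)
[OH-] = 10^(-9.06)
[OH-] = 8.710e-10 M

8.710e-10 M


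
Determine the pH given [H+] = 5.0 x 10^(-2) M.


pH = -log10([H+])
pH = -log10(5.0 x 10^(-2))
pH = 1.301

1.301


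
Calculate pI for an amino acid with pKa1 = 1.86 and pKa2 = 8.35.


pI = (pKa1 + pKa2) / 2
pI = (1.86 + 8.35) / 2
pI = 5.105

5.105


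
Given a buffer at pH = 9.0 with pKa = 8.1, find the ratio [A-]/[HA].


[A-]/[HA] = 10^(pH - pKa)
= 10^(9.0 - 8.1)
= 7.9433

7.9433


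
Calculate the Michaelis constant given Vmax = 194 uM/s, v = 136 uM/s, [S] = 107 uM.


Km = [S] * (Vmax - v) / v
Km = 107 * (194 - 136) / 136
Km = 45.6324 uM

45.6324 uM


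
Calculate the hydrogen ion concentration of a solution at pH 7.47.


[H+] = 10^(-pH)
[H+] = 10^(-7.47)
[H+] = 3.388e-08 M

3.388e-08 M


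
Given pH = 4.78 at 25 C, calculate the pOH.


pOH = 14 - pH
pOH = 14 - 4.78
pOH = 9.22

9.22


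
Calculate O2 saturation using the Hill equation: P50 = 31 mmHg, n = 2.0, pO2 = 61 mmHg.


Y = pO2^n / (P50^n + pO2^n)
Y = 61^2.0 / (31^2.0 + 61^2.0)
Y = 79.47%

79.47%


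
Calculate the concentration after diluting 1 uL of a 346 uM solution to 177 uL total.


C2 = C1 * V1 / V2
C2 = 346 * 1 / 177
C2 = 1.9548 uM

1.9548 uM


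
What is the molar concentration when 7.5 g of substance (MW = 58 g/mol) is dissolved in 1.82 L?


C = (mass / MW) / volume
C = (7.5 / 58) / 1.82
C = 0.071 M

0.071 M


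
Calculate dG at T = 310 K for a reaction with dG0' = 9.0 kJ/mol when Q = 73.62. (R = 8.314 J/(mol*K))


dG = dG0' + RT * ln(Q) / 1000
dG = 9.0 + 8.314 * 310 * ln(73.62) / 1000
dG = 20.0798 kJ/mol

20.0798 kJ/mol


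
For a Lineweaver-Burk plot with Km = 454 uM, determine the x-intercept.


x-intercept = -1/Km
= -1/454
= -0.0022 1/uM

-0.0022 1/uM


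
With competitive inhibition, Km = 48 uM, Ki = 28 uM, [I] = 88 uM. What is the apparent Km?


Km_app = Km * (1 + [I]/Ki)
Km_app = 48 * (1 + 88/28)
Km_app = 198.8571 uM

198.8571 uM


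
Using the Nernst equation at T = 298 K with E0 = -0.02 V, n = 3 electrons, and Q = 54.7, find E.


E = E0 - (RT/nF) * ln(Q)
E = -0.02 - (8.314 * 298 / (3 * 96485)) * ln(54.7)
E = -0.0543 V

-0.0543 V


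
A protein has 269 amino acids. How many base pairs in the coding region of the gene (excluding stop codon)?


Each amino acid = 1 codon = 3 bp
bp = 269 * 3 = 807 bp

807 bp


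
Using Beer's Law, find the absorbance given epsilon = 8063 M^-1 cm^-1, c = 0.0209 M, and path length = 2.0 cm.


A = epsilon * c * l
A = 8063 * 0.0209 * 2.0
A = 337.0334

337.0334


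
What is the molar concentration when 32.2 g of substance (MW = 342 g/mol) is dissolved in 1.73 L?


C = (mass / MW) / volume
C = (32.2 / 342) / 1.73
C = 0.0544 M

0.0544 M


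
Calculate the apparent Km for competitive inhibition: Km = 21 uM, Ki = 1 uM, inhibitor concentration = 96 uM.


Km_app = Km * (1 + [I]/Ki)
Km_app = 21 * (1 + 96/1)
Km_app = 2037.0 uM

2037.0 uM


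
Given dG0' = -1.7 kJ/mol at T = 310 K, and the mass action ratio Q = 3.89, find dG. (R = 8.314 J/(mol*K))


dG = dG0' + RT * ln(Q) / 1000
dG = -1.7 + 8.314 * 310 * ln(3.89) / 1000
dG = 1.8011 kJ/mol

1.8011 kJ/mol


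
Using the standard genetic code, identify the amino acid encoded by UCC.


Standard genetic code lookup.
Codon UCC -> Ser

Ser


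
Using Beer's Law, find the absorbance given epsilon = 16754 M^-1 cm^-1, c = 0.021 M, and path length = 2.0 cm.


A = epsilon * c * l
A = 16754 * 0.021 * 2.0
A = 703.668

703.668


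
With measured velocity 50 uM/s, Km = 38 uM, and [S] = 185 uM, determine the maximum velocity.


Vmax = v * (Km + [S]) / [S]
Vmax = 50 * (38 + 185) / 185
Vmax = 60.2703 uM/s

60.2703 uM/s


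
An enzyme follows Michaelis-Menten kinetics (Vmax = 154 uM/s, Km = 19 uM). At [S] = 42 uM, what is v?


v = Vmax * [S] / (Km + [S])
v = 154 * 42 / (19 + 42)
v = 106.0328 uM/s

106.0328 uM/s


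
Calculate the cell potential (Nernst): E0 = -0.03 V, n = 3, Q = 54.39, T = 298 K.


E = E0 - (RT/nF) * ln(Q)
E = -0.03 - (8.314 * 298 / (3 * 96485)) * ln(54.39)
E = -0.0642 V

-0.0642 V


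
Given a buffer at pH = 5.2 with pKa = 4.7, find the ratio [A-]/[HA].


[A-]/[HA] = 10^(pH - pKa)
= 10^(5.2 - 4.7)
= 3.1623

3.1623


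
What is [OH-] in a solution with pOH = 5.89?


[OH-] = 10^(-pOH)
[OH-] = 10^(-5.89)
[OH-] = 1.288e-06 M

1.288e-06 M


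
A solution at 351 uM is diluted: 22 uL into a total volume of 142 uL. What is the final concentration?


C2 = C1 * V1 / V2
C2 = 351 * 22 / 142
C2 = 54.3803 uM

54.3803 uM


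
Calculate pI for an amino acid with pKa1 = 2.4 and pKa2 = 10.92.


pI = (pKa1 + pKa2) / 2
pI = (2.4 + 10.92) / 2
pI = 6.66

6.66


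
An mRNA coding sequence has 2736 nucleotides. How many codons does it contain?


codons = nucleotides / 3
codons = 2736 / 3 = 912

912


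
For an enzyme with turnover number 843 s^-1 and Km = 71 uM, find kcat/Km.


Catalytic efficiency = kcat / Km
= 843 / 71
= 11.8732 uM^-1*s^-1

11.8732 uM^-1*s^-1


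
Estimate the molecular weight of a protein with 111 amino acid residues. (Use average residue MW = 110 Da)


MW = n_residues * 110 Da
MW = 111 * 110
MW = 12210 Da

12210 Da


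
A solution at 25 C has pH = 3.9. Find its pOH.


pOH = 14 - pH
pOH = 14 - 3.9
pOH = 10.1

10.1


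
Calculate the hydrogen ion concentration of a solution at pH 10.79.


[H+] = 10^(-pH)
[H+] = 10^(-10.79)
[H+] = 1.622e-11 M

1.622e-11 M


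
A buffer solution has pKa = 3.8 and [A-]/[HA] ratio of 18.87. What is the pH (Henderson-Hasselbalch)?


pH = pKa + log10([A-]/[HA])
pH = 3.8 + log10(18.87)
pH = 5.0758

5.0758


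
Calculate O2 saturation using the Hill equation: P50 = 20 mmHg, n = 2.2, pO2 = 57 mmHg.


Y = pO2^n / (P50^n + pO2^n)
Y = 57^2.2 / (20^2.2 + 57^2.2)
Y = 90.92%

90.92%


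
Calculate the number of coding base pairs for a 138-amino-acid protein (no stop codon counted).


Each amino acid = 1 codon = 3 bp
bp = 138 * 3 = 414 bp

414 bp


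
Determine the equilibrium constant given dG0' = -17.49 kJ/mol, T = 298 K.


Keq = exp(-dG0 * 1000 / (R * T))
Keq = exp(-(-17.49) * 1000 / (8.314 * 298))
Keq = 1163.666

1163.666


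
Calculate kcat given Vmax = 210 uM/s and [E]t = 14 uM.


kcat = Vmax / [E]t
kcat = 210 / 14
kcat = 15.0 s^-1

15.0 s^-1


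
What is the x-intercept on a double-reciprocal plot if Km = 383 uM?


x-intercept = -1/Km
= -1/383
= -0.0026 1/uM

-0.0026 1/uM


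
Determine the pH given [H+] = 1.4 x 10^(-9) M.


pH = -log10([H+])
pH = -log10(1.4 x 10^(-9))
pH = 8.8539

8.8539


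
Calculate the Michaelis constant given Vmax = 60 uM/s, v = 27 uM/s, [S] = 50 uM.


Km = [S] * (Vmax - v) / v
Km = 50 * (60 - 27) / 27
Km = 61.1111 uM

61.1111 uM


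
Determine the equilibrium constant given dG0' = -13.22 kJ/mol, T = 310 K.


Keq = exp(-dG0 * 1000 / (R * T))
Keq = exp(-(-13.22) * 1000 / (8.314 * 310))
Keq = 168.9021

168.9021


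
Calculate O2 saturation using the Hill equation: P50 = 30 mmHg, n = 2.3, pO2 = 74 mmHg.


Y = pO2^n / (P50^n + pO2^n)
Y = 74^2.3 / (30^2.3 + 74^2.3)
Y = 88.86%

88.86%


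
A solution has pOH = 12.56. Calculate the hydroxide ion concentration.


[OH-] = 10^(-pOH)
[OH-] = 10^(-12.56)
[OH-] = 2.754e-13 M

2.754e-13 M


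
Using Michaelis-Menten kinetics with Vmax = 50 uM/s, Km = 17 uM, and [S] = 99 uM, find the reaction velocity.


v = Vmax * [S] / (Km + [S])
v = 50 * 99 / (17 + 99)
v = 42.6724 uM/s

42.6724 uM/s


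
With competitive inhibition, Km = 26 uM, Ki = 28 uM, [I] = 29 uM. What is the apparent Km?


Km_app = Km * (1 + [I]/Ki)
Km_app = 26 * (1 + 29/28)
Km_app = 52.9286 uM

52.9286 uM


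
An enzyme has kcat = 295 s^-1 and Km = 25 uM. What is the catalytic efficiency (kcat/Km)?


Catalytic efficiency = kcat / Km
= 295 / 25
= 11.8 uM^-1*s^-1

11.8 uM^-1*s^-1


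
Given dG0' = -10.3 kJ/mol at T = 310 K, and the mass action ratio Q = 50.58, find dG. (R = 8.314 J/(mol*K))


dG = dG0' + RT * ln(Q) / 1000
dG = -10.3 + 8.314 * 310 * ln(50.58) / 1000
dG = -0.1877 kJ/mol

-0.1877 kJ/mol


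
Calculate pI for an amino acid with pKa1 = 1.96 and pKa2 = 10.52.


pI = (pKa1 + pKa2) / 2
pI = (1.96 + 10.52) / 2
pI = 6.24

6.24


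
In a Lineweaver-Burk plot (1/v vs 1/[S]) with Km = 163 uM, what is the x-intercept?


x-intercept = -1/Km
= -1/163
= -0.0061 1/uM

-0.0061 1/uM


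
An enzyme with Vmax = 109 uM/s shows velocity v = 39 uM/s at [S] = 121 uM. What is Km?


Km = [S] * (Vmax - v) / v
Km = 121 * (109 - 39) / 39
Km = 217.1795 uM

217.1795 uM


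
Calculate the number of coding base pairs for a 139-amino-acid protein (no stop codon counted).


Each amino acid = 1 codon = 3 bp
bp = 139 * 3 = 417 bp

417 bp


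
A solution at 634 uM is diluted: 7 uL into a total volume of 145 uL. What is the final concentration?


C2 = C1 * V1 / V2
C2 = 634 * 7 / 145
C2 = 30.6069 uM

30.6069 uM


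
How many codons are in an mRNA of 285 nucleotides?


codons = nucleotides / 3
codons = 285 / 3 = 95

95


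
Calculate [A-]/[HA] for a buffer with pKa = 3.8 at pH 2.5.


[A-]/[HA] = 10^(pH - pKa)
= 10^(2.5 - 3.8)
= 0.0501

0.0501


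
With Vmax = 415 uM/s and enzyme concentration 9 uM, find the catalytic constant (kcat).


kcat = Vmax / [E]t
kcat = 415 / 9
kcat = 46.1111 s^-1

46.1111 s^-1


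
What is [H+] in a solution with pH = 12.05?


[H+] = 10^(-pH)
[H+] = 10^(-12.05)
[H+] = 8.913e-13 M

8.913e-13 M


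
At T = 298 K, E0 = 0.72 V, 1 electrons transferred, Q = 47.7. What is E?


E = E0 - (RT/nF) * ln(Q)
E = 0.72 - (8.314 * 298 / (1 * 96485)) * ln(47.7)
E = 0.6208 V

0.6208 V


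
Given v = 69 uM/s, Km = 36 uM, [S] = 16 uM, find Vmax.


Vmax = v * (Km + [S]) / [S]
Vmax = 69 * (36 + 16) / 16
Vmax = 224.25 uM/s

224.25 uM/s


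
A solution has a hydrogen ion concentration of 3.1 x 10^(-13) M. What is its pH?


pH = -log10([H+])
pH = -log10(3.1 x 10^(-13))
pH = 12.5086

12.5086


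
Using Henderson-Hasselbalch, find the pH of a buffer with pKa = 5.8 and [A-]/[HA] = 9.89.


pH = pKa + log10([A-]/[HA])
pH = 5.8 + log10(9.89)
pH = 6.7952

6.7952


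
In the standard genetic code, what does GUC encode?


Standard genetic code lookup.
Codon GUC -> Val

Val


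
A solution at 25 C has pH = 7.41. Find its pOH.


pOH = 14 - pH
pOH = 14 - 7.41
pOH = 6.59

6.59


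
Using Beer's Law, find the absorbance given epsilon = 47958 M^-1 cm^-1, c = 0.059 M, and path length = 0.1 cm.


A = epsilon * c * l
A = 47958 * 0.059 * 0.1
A = 282.9522

282.9522


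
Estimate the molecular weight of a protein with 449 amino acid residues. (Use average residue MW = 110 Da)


MW = n_residues * 110 Da
MW = 449 * 110
MW = 49390 Da

49390 Da


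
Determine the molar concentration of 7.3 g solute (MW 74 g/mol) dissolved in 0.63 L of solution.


C = (mass / MW) / volume
C = (7.3 / 74) / 0.63
C = 0.1566 M

0.1566 M


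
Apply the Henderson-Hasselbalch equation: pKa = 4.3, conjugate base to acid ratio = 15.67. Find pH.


pH = pKa + log10([A-]/[HA])
pH = 4.3 + log10(15.67)
pH = 5.4951

5.4951


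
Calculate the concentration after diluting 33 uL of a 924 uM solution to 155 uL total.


C2 = C1 * V1 / V2
C2 = 924 * 33 / 155
C2 = 196.7226 uM

196.7226 uM


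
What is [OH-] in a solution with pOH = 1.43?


[OH-] = 10^(-pOH)
[OH-] = 10^(-1.43)
[OH-] = 0.0372 M

0.0372 M


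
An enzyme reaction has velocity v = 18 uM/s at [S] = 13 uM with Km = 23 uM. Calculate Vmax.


Vmax = v * (Km + [S]) / [S]
Vmax = 18 * (23 + 13) / 13
Vmax = 49.8462 uM/s

49.8462 uM/s


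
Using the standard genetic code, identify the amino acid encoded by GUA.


Standard genetic code lookup.
Codon GUA -> Val

Val


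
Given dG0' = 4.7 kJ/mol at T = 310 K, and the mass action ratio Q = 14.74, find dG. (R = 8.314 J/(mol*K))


dG = dG0' + RT * ln(Q) / 1000
dG = 4.7 + 8.314 * 310 * ln(14.74) / 1000
dG = 11.6345 kJ/mol

11.6345 kJ/mol


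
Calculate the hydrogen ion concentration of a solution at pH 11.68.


[H+] = 10^(-pH)
[H+] = 10^(-11.68)
[H+] = 2.089e-12 M

2.089e-12 M


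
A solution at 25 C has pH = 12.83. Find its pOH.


pOH = 14 - pH
pOH = 14 - 12.83
pOH = 1.17

1.17


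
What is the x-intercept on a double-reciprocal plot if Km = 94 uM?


x-intercept = -1/Km
= -1/94
= -0.0106 1/uM

-0.0106 1/uM


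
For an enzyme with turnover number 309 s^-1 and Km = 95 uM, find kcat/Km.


Catalytic efficiency = kcat / Km
= 309 / 95
= 3.2526 uM^-1*s^-1

3.2526 uM^-1*s^-1


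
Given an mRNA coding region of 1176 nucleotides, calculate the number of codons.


codons = nucleotides / 3
codons = 1176 / 3 = 392

392


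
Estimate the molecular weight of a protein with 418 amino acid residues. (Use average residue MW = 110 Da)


MW = n_residues * 110 Da
MW = 418 * 110
MW = 45980 Da

45980 Da


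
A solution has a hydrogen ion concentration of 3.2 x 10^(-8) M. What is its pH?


pH = -log10([H+])
pH = -log10(3.2 x 10^(-8))
pH = 7.4949

7.4949


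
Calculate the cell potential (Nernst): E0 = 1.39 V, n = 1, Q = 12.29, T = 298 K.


E = E0 - (RT/nF) * ln(Q)
E = 1.39 - (8.314 * 298 / (1 * 96485)) * ln(12.29)
E = 1.3256 V

1.3256 V


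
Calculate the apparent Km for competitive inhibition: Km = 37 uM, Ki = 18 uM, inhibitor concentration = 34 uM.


Km_app = Km * (1 + [I]/Ki)
Km_app = 37 * (1 + 34/18)
Km_app = 106.8889 uM

106.8889 uM


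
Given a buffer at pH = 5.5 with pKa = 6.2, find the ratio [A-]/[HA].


[A-]/[HA] = 10^(pH - pKa)
= 10^(5.5 - 6.2)
= 0.1995

0.1995


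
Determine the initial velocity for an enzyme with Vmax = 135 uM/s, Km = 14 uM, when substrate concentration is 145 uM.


v = Vmax * [S] / (Km + [S])
v = 135 * 145 / (14 + 145)
v = 123.1132 uM/s

123.1132 uM/s


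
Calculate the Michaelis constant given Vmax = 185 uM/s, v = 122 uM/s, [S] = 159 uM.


Km = [S] * (Vmax - v) / v
Km = 159 * (185 - 122) / 122
Km = 82.1066 uM

82.1066 uM


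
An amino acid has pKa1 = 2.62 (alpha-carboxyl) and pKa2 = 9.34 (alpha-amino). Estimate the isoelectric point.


pI = (pKa1 + pKa2) / 2
pI = (2.62 + 9.34) / 2
pI = 5.98

5.98


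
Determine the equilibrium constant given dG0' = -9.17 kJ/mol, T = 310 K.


Keq = exp(-dG0 * 1000 / (R * T))
Keq = exp(-(-9.17) * 1000 / (8.314 * 310))
Keq = 35.0905

35.0905


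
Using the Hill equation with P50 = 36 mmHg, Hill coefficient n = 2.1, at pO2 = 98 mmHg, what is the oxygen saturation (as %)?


Y = pO2^n / (P50^n + pO2^n)
Y = 98^2.1 / (36^2.1 + 98^2.1)
Y = 89.12%

89.12%


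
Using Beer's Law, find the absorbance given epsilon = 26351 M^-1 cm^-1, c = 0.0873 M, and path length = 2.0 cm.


A = epsilon * c * l
A = 26351 * 0.0873 * 2.0
A = 4600.8846

4600.8846


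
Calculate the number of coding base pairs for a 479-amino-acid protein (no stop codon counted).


Each amino acid = 1 codon = 3 bp
bp = 479 * 3 = 1437 bp

1437 bp


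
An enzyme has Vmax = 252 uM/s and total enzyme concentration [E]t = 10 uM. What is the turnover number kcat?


kcat = Vmax / [E]t
kcat = 252 / 10
kcat = 25.2 s^-1

25.2 s^-1


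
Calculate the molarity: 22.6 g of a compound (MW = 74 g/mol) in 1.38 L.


C = (mass / MW) / volume
C = (22.6 / 74) / 1.38
C = 0.2213 M

0.2213 M


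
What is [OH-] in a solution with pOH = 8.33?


[OH-] = 10^(-pOH)
[OH-] = 10^(-8.33)
[OH-] = 4.677e-09 M

4.677e-09 M


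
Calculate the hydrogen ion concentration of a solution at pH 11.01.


[H+] = 10^(-pH)
[H+] = 10^(-11.01)
[H+] = 9.772e-12 M

9.772e-12 M


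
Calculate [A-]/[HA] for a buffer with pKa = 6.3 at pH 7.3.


[A-]/[HA] = 10^(pH - pKa)
= 10^(7.3 - 6.3)
= 10.0

10.0


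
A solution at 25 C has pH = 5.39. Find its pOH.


pOH = 14 - pH
pOH = 14 - 5.39
pOH = 8.61

8.61


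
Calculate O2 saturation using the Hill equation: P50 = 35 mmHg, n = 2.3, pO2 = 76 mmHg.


Y = pO2^n / (P50^n + pO2^n)
Y = 76^2.3 / (35^2.3 + 76^2.3)
Y = 85.61%

85.61%


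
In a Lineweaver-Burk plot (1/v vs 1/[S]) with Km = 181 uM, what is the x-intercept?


x-intercept = -1/Km
= -1/181
= -0.0055 1/uM

-0.0055 1/uM


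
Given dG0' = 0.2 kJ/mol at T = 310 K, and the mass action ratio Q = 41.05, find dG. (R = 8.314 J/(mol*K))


dG = dG0' + RT * ln(Q) / 1000
dG = 0.2 + 8.314 * 310 * ln(41.05) / 1000
dG = 9.7743 kJ/mol

9.7743 kJ/mol


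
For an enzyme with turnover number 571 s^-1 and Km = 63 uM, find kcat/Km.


Catalytic efficiency = kcat / Km
= 571 / 63
= 9.0635 uM^-1*s^-1

9.0635 uM^-1*s^-1


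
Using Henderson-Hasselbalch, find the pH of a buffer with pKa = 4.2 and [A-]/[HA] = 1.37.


pH = pKa + log10([A-]/[HA])
pH = 4.2 + log10(1.37)
pH = 4.3367

4.3367


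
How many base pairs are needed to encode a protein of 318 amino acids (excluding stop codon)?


Each amino acid = 1 codon = 3 bp
bp = 318 * 3 = 954 bp

954 bp
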